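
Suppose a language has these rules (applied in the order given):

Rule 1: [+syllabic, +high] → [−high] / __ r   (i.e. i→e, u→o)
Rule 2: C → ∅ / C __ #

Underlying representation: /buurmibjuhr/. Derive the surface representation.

Rule 1 (pre-rhotic lowering): /u/ is a high vowel immediately before /r/, so it lowers to [o]. /buurmibjuhr/ → buormibjuhr.
Rule 2 (final cluster simplification): /r/ is the second consonant of a word-final cluster /hr/, so it deletes. /buormibjuhr/ → buormibjuh.

buormibjuh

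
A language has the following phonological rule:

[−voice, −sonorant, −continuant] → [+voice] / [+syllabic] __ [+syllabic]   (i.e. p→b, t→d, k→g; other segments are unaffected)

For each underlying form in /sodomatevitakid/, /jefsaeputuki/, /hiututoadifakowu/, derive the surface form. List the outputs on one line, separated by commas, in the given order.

/sodomatevitakid/: /t/ is a voiceless stop between vowels /a/ and /e/, so it voices to [d]. /t/ is a voiceless stop between vowels /i/ and /a/, so it voices to [d]. /k/ is a voiceless stop between vowels /a/ and /i/, so it voices to [g]. → [sodomadevidagid].
/jefsaeputuki/: /p/ is a voiceless stop between vowels /e/ and /u/, so it voices to [b]. /t/ is a voiceless stop between vowels /u/ and /u/, so it voices to [d]. /k/ is a voiceless stop between vowels /u/ and /i/, so it voices to [g]. → [jefsaebudugi].
/hiututoadifakowu/: /t/ is a voiceless stop between vowels /u/ and /u/, so it voices to [d]. /t/ is a voiceless stop between vowels /u/ and /o/, so it voices to [d]. /k/ is a voiceless stop between vowels /a/ and /o/, so it voices to [g]. → [hiududoadifagowu].

sodomadevidagid, jefsaebudugi, hiududoadifagowu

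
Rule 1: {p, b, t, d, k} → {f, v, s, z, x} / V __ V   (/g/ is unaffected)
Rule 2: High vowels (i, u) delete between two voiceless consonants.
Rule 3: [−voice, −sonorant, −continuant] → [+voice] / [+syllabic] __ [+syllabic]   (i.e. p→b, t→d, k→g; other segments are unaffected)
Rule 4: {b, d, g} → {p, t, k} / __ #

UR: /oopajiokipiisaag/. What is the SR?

oofajioxfiisaak

Rule 1 (intervocalic spirantization): /p/ is a stop between vowels /o/ and /a/, so it spirantizes to the fricative [f]. /k/ is a stop between vowels /o/ and /i/, so it spirantizes to the fricative [x]. /p/ is a stop between vowels /i/ and /i/, so it spirantizes to the fricative [f]. /oopajiokipiisaag/ → oofajioxifiisaag.
Rule 2 (high vowel syncope): /i/ is a high vowel flanked by voiceless consonants /x/ and /f/, so it deletes. /oofajioxifiisaag/ → oofajioxfiisaag.
Rule 3 (intervocalic voicing): no segment meets the environment; /oofajioxfiisaag/ is unchanged.
Rule 4 (final devoicing): /g/ is a voiced stop in word-final position, so it devoices to [k]. /oofajioxfiisaag/ → oofajioxfiisaak.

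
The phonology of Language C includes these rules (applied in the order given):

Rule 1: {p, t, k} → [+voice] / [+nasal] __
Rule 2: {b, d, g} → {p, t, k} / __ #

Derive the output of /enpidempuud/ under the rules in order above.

enbidembuut

Rule 1 (post-nasal voicing): /p/ is a voiceless stop immediately after the nasal /n/, so it voices to [b]. /p/ is a voiceless stop immediately after the nasal /m/, so it voices to [b]. /enpidempuud/ → enbidembuud.
Rule 2 (final devoicing): /d/ is a voiced stop in word-final position, so it devoices to [t]. /enbidembuud/ → enbidembuut.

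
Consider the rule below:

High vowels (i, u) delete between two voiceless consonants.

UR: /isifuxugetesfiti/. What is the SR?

/i/ is a high vowel flanked by voiceless consonants /s/ and /f/, so it deletes.
/u/ is a high vowel flanked by voiceless consonants /f/ and /x/, so it deletes.
/i/ is a high vowel flanked by voiceless consonants /f/ and /t/, so it deletes.
Surface form: [isfxugetesfti].

isfxugetesfti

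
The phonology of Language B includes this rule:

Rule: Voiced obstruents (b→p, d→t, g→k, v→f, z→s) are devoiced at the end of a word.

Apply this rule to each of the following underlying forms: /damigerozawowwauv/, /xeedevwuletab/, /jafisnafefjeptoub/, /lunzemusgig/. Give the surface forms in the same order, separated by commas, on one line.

/damigerozawowwauv/: /v/ is a voiced obstruent in word-final position, so it devoices to [f]. → [damigerozawowwauf].
/xeedevwuletab/: /b/ is a voiced obstruent in word-final position, so it devoices to [p]. → [xeedevwuletap].
/jafisnafefjeptoub/: /b/ is a voiced obstruent in word-final position, so it devoices to [p]. → [jafisnafefjeptoup].
/lunzemusgig/: /g/ is a voiced obstruent in word-final position, so it devoices to [k]. → [lunzemusgik].

damigerozawowwauf, xeedevwuletap, jafisnafefjeptoup, lunzemusgik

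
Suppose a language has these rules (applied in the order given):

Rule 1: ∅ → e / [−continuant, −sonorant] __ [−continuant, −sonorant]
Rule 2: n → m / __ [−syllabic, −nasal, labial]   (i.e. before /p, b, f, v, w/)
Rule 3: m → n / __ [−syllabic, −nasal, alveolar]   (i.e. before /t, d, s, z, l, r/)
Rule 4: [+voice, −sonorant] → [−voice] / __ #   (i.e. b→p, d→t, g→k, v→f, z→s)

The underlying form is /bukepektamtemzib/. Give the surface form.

bukepeketantenzip

Rule 1 (stop-cluster e-epenthesis): /k/ and /t/ form a stop–stop cluster, so [e] is inserted between them. /bukepektamtemzib/ → bukepeketamtemzib.
Rule 2 (nasal place assimilation): no segment meets the environment; /bukepeketamtemzib/ is unchanged.
Rule 3 (nasal place assimilation): /m/ precedes the alveolar consonant /t/, so it assimilates in place to [n]. /m/ precedes the alveolar consonant /z/, so it assimilates in place to [n]. /bukepeketamtemzib/ → bukepeketantenzib.
Rule 4 (final devoicing): /b/ is a voiced obstruent in word-final position, so it devoices to [p]. /bukepeketantenzib/ → bukepeketantenzip.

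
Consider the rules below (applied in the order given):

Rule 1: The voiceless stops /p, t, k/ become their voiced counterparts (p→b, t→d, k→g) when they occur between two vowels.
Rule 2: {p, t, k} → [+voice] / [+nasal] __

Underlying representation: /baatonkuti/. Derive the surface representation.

baadongudi

Rule 1 (intervocalic voicing): /t/ is a voiceless stop between vowels /a/ and /o/, so it voices to [d]. /t/ is a voiceless stop between vowels /u/ and /i/, so it voices to [d]. /baatonkuti/ → baadonkudi.
Rule 2 (post-nasal voicing): /k/ is a voiceless stop immediately after the nasal /n/, so it voices to [g]. /baadonkudi/ → baadongudi.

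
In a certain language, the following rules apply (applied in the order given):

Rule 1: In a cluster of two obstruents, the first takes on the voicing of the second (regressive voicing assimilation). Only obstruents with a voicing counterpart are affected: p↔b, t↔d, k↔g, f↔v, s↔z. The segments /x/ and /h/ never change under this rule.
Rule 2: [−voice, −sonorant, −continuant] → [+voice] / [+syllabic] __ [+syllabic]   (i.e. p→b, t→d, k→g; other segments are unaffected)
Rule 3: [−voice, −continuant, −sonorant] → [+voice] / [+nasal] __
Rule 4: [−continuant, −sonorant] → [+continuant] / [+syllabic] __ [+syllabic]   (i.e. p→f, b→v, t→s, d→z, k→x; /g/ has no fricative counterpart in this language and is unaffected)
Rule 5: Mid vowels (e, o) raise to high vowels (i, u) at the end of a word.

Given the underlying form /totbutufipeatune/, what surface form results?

Rule 1 (regressive voicing assimilation): /t/ precedes the voiced obstruent /b/, so it voices to [d] by assimilation. /totbutufipeatune/ → todbutufipeatune.
Rule 2 (intervocalic voicing): /t/ is a voiceless stop between vowels /u/ and /u/, so it voices to [d]. /p/ is a voiceless stop between vowels /i/ and /e/, so it voices to [b]. /t/ is a voiceless stop between vowels /a/ and /u/, so it voices to [d]. /todbutufipeatune/ → todbudufibeadune.
Rule 3 (post-nasal voicing): no segment meets the environment; /todbudufibeadune/ is unchanged.
Rule 4 (intervocalic spirantization): /d/ is a stop between vowels /u/ and /u/, so it spirantizes to the fricative [z]. /b/ is a stop between vowels /i/ and /e/, so it spirantizes to the fricative [v]. /d/ is a stop between vowels /a/ and /u/, so it spirantizes to the fricative [z]. /todbudufibeadune/ → todbuzufiveazune.
Rule 5 (final vowel raising): /e/ is a mid vowel in word-final position, so it raises to [i]. /todbuzufiveazune/ → todbuzufiveazuni.

todbuzufiveazuni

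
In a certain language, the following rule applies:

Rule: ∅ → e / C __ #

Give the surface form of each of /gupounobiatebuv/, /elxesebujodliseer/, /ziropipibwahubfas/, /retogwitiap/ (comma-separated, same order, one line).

gupounobiatebuve, elxesebujodliseere, ziropipibwahubfase, retogwitiape

/gupounobiatebuv/: the form ends in the consonant /v/, so [e] is inserted word-finally. → [gupounobiatebuve].
/elxesebujodliseer/: the form ends in the consonant /r/, so [e] is inserted word-finally. → [elxesebujodliseere].
/ziropipibwahubfas/: the form ends in the consonant /s/, so [e] is inserted word-finally. → [ziropipibwahubfase].
/retogwitiap/: the form ends in the consonant /p/, so [e] is inserted word-finally. → [retogwitiape].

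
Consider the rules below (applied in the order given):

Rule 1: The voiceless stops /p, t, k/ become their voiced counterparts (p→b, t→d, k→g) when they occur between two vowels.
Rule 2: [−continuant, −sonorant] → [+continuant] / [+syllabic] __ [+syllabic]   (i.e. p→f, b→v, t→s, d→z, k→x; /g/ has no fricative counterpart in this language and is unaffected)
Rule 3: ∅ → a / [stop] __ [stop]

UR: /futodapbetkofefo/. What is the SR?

Rule 1 (intervocalic voicing): /t/ is a voiceless stop between vowels /u/ and /o/, so it voices to [d]. /futodapbetkofefo/ → fudodapbetkofefo.
Rule 2 (intervocalic spirantization): /d/ is a stop between vowels /u/ and /o/, so it spirantizes to the fricative [z]. /d/ is a stop between vowels /o/ and /a/, so it spirantizes to the fricative [z]. /fudodapbetkofefo/ → fuzozapbetkofefo.
Rule 3 (stop-cluster a-epenthesis): /p/ and /b/ form a stop–stop cluster, so [a] is inserted between them. /t/ and /k/ form a stop–stop cluster, so [a] is inserted between them. /fuzozapbetkofefo/ → fuzozapabetakofefo.

fuzozapabetakofefo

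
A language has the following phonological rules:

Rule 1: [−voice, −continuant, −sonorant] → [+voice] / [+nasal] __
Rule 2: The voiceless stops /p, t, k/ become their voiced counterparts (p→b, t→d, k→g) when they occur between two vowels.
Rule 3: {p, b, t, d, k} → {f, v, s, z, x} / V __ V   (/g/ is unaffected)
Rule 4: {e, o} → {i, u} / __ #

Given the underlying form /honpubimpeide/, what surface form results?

honbuvimbeizi

Rule 1 (post-nasal voicing): /p/ is a voiceless stop immediately after the nasal /n/, so it voices to [b]. /p/ is a voiceless stop immediately after the nasal /m/, so it voices to [b]. /honpubimpeide/ → honbubimbeide.
Rule 2 (intervocalic voicing): no segment meets the environment; /honbubimbeide/ is unchanged.
Rule 3 (intervocalic spirantization): /b/ is a stop between vowels /u/ and /i/, so it spirantizes to the fricative [v]. /d/ is a stop between vowels /i/ and /e/, so it spirantizes to the fricative [z]. /honbubimbeide/ → honbuvimbeize.
Rule 4 (final vowel raising): /e/ is a mid vowel in word-final position, so it raises to [i]. /honbuvimbeize/ → honbuvimbeizi.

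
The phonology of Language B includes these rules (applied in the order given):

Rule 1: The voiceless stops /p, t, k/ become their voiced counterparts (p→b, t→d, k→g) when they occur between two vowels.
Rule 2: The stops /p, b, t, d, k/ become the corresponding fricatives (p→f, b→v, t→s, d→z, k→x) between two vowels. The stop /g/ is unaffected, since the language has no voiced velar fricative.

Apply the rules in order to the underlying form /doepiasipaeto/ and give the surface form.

doeviasivaezo

Rule 1 (intervocalic voicing): /p/ is a voiceless stop between vowels /e/ and /i/, so it voices to [b]. /p/ is a voiceless stop between vowels /i/ and /a/, so it voices to [b]. /t/ is a voiceless stop between vowels /e/ and /o/, so it voices to [d]. /doepiasipaeto/ → doebiasibaedo.
Rule 2 (intervocalic spirantization): /b/ is a stop between vowels /e/ and /i/, so it spirantizes to the fricative [v]. /b/ is a stop between vowels /i/ and /a/, so it spirantizes to the fricative [v]. /d/ is a stop between vowels /e/ and /o/, so it spirantizes to the fricative [z]. /doebiasibaedo/ → doeviasivaezo.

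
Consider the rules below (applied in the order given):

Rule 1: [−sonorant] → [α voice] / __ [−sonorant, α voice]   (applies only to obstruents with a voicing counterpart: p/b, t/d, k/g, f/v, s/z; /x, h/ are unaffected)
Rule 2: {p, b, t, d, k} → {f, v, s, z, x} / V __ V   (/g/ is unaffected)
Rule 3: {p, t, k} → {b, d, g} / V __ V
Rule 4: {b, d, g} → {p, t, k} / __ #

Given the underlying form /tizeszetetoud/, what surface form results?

tizezzesesout

Rule 1 (regressive voicing assimilation): /s/ precedes the voiced obstruent /z/, so it voices to [z] by assimilation. /tizeszetetoud/ → tizezzetetoud.
Rule 2 (intervocalic spirantization): /t/ is a stop between vowels /e/ and /e/, so it spirantizes to the fricative [s]. /t/ is a stop between vowels /e/ and /o/, so it spirantizes to the fricative [s]. /tizezzetetoud/ → tizezzesesoud.
Rule 3 (intervocalic voicing): no segment meets the environment; /tizezzesesoud/ is unchanged.
Rule 4 (final devoicing): /d/ is a voiced stop in word-final position, so it devoices to [t]. /tizezzesesoud/ → tizezzesesout.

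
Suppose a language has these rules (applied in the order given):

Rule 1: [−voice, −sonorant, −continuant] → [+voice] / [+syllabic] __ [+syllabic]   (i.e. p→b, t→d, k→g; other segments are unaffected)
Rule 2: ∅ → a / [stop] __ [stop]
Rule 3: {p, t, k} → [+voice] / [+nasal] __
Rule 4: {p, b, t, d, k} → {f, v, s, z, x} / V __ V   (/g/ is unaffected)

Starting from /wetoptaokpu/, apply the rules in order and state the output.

Rule 1 (intervocalic voicing): /t/ is a voiceless stop between vowels /e/ and /o/, so it voices to [d]. /wetoptaokpu/ → wedoptaokpu.
Rule 2 (stop-cluster a-epenthesis): /p/ and /t/ form a stop–stop cluster, so [a] is inserted between them. /k/ and /p/ form a stop–stop cluster, so [a] is inserted between them. /wedoptaokpu/ → wedopataokapu.
Rule 3 (post-nasal voicing): no segment meets the environment; /wedopataokapu/ is unchanged.
Rule 4 (intervocalic spirantization): /d/ is a stop between vowels /e/ and /o/, so it spirantizes to the fricative [z]. /p/ is a stop between vowels /o/ and /a/, so it spirantizes to the fricative [f]. /t/ is a stop between vowels /a/ and /a/, so it spirantizes to the fricative [s]. /k/ is a stop between vowels /o/ and /a/, so it spirantizes to the fricative [x]. /p/ is a stop between vowels /a/ and /u/, so it spirantizes to the fricative [f]. /wedopataokapu/ → wezofasaoxafu.

wezofasaoxafu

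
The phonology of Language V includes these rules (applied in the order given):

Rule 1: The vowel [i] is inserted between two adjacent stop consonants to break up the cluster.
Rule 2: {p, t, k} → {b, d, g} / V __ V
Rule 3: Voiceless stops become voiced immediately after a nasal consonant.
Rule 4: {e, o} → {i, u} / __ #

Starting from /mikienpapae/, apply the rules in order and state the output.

migienbabai

Rule 1 (stop-cluster i-epenthesis): no segment meets the environment; /mikienpapae/ is unchanged.
Rule 2 (intervocalic voicing): /k/ is a voiceless stop between vowels /i/ and /i/, so it voices to [g]. /p/ is a voiceless stop between vowels /a/ and /a/, so it voices to [b]. /mikienpapae/ → migienpabae.
Rule 3 (post-nasal voicing): /p/ is a voiceless stop immediately after the nasal /n/, so it voices to [b]. /migienpabae/ → migienbabae.
Rule 4 (final vowel raising): /e/ is a mid vowel in word-final position, so it raises to [i]. /migienbabae/ → migienbabai.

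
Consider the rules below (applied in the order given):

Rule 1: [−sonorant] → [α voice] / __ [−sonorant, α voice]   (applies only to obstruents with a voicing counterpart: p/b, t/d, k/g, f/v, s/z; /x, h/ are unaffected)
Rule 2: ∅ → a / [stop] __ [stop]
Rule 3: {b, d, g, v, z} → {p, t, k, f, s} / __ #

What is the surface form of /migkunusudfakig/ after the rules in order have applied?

mikakunusutfakik

Rule 1 (regressive voicing assimilation): /g/ precedes the voiceless obstruent /k/, so it devoices to [k] by assimilation. /d/ precedes the voiceless obstruent /f/, so it devoices to [t] by assimilation. /migkunusudfakig/ → mikkunusutfakig.
Rule 2 (stop-cluster a-epenthesis): /k/ and /k/ form a stop–stop cluster, so [a] is inserted between them. /mikkunusutfakig/ → mikakunusutfakig.
Rule 3 (final devoicing): /g/ is a voiced obstruent in word-final position, so it devoices to [k]. /mikakunusutfakig/ → mikakunusutfakik.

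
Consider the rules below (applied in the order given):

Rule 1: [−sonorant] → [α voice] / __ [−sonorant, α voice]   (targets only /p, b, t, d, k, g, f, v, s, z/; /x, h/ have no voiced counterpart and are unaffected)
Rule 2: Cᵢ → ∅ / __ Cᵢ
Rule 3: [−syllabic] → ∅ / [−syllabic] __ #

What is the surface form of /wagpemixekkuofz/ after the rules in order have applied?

wakpemixekuov

Rule 1 (regressive voicing assimilation): /g/ precedes the voiceless obstruent /p/, so it devoices to [k] by assimilation. /f/ precedes the voiced obstruent /z/, so it voices to [v] by assimilation. /wagpemixekkuofz/ → wakpemixekkuovz.
Rule 2 (degemination): /kk/ is a geminate; the first /k/ deletes. /wakpemixekkuovz/ → wakpemixekuovz.
Rule 3 (final cluster simplification): /z/ is the second consonant of a word-final cluster /vz/, so it deletes. /wakpemixekuovz/ → wakpemixekuov.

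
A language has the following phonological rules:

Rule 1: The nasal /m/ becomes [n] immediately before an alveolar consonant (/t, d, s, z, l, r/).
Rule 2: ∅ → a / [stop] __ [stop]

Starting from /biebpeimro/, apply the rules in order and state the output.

Rule 1 (nasal place assimilation): /m/ precedes the alveolar consonant /r/, so it assimilates in place to [n]. /biebpeimro/ → biebpeinro.
Rule 2 (stop-cluster a-epenthesis): /b/ and /p/ form a stop–stop cluster, so [a] is inserted between them. /biebpeinro/ → biebapeinro.

biebapeinro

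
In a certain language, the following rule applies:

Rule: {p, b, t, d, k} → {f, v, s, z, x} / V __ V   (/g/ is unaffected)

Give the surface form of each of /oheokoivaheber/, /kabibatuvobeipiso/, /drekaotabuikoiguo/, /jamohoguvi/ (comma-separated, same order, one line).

oheoxoivahever, kavivasuvoveifiso, drexaosavuixoiguo, jamohoguvi

/oheokoivaheber/: /k/ is a stop between vowels /o/ and /o/, so it spirantizes to the fricative [x]. /b/ is a stop between vowels /e/ and /e/, so it spirantizes to the fricative [v]. → [oheoxoivahever].
/kabibatuvobeipiso/: /b/ is a stop between vowels /a/ and /i/, so it spirantizes to the fricative [v]. /b/ is a stop between vowels /i/ and /a/, so it spirantizes to the fricative [v]. /t/ is a stop between vowels /a/ and /u/, so it spirantizes to the fricative [s]. /b/ is a stop between vowels /o/ and /e/, so it spirantizes to the fricative [v]. /p/ is a stop between vowels /i/ and /i/, so it spirantizes to the fricative [f]. → [kavivasuvoveifiso].
/drekaotabuikoiguo/: /k/ is a stop between vowels /e/ and /a/, so it spirantizes to the fricative [x]. /t/ is a stop between vowels /o/ and /a/, so it spirantizes to the fricative [s]. /b/ is a stop between vowels /a/ and /u/, so it spirantizes to the fricative [v]. /k/ is a stop between vowels /i/ and /o/, so it spirantizes to the fricative [x]. → [drexaosavuixoiguo].
/jamohoguvi/: the rule's environment is not met; surfaces unchanged as [jamohoguvi].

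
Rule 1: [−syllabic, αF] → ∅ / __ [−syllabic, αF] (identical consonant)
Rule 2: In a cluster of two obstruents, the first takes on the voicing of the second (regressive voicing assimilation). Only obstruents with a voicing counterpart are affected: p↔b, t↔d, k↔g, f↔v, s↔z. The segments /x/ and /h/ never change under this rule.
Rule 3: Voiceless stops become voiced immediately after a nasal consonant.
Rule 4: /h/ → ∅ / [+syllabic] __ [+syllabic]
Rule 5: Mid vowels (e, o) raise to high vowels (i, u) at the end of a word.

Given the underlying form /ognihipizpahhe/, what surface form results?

ogniipispai

Rule 1 (degemination): /hh/ is a geminate; the first /h/ deletes. /ognihipizpahhe/ → ognihipizpahe.
Rule 2 (regressive voicing assimilation): /z/ precedes the voiceless obstruent /p/, so it devoices to [s] by assimilation. /ognihipizpahe/ → ognihipispahe.
Rule 3 (post-nasal voicing): no segment meets the environment; /ognihipispahe/ is unchanged.
Rule 4 (intervocalic h-deletion): /h/ occurs between vowels /i/ and /i/, so it deletes. /h/ occurs between vowels /a/ and /e/, so it deletes. /ognihipispahe/ → ogniipispae.
Rule 5 (final vowel raising): /e/ is a mid vowel in word-final position, so it raises to [i]. /ogniipispae/ → ogniipispai.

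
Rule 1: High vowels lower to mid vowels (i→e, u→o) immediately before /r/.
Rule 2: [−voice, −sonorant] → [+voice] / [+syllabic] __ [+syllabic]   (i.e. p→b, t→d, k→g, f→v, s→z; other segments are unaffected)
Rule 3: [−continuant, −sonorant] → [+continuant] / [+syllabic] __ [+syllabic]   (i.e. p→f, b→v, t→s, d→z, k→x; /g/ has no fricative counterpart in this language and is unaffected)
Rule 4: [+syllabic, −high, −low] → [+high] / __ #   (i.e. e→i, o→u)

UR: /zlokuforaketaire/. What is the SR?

zloguvoragezaeri

Rule 1 (pre-rhotic lowering): /i/ is a high vowel immediately before /r/, so it lowers to [e]. /zlokuforaketaire/ → zlokuforaketaere.
Rule 2 (intervocalic voicing): /k/ is a voiceless obstruent between vowels /o/ and /u/, so it voices to [g]. /f/ is a voiceless obstruent between vowels /u/ and /o/, so it voices to [v]. /k/ is a voiceless obstruent between vowels /a/ and /e/, so it voices to [g]. /t/ is a voiceless obstruent between vowels /e/ and /a/, so it voices to [d]. /zlokuforaketaere/ → zloguvoragedaere.
Rule 3 (intervocalic spirantization): /d/ is a stop between vowels /e/ and /a/, so it spirantizes to the fricative [z]. /zloguvoragedaere/ → zloguvoragezaere.
Rule 4 (final vowel raising): /e/ is a mid vowel in word-final position, so it raises to [i]. /zloguvoragezaere/ → zloguvoragezaeri.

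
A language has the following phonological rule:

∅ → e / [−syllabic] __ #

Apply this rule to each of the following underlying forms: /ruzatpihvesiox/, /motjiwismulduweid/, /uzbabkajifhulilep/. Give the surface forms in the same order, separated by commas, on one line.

ruzatpihvesioxe, motjiwismulduweide, uzbabkajifhulilepe

/ruzatpihvesiox/: the form ends in the consonant /x/, so [e] is inserted word-finally. → [ruzatpihvesioxe].
/motjiwismulduweid/: the form ends in the consonant /d/, so [e] is inserted word-finally. → [motjiwismulduweide].
/uzbabkajifhulilep/: the form ends in the consonant /p/, so [e] is inserted word-finally. → [uzbabkajifhulilepe].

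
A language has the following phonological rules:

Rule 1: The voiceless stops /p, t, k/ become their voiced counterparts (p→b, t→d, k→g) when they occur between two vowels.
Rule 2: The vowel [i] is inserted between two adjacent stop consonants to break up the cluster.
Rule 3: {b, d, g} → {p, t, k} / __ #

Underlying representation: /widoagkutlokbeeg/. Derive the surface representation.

widoagikutlokibeek

Rule 1 (intervocalic voicing): no segment meets the environment; /widoagkutlokbeeg/ is unchanged.
Rule 2 (stop-cluster i-epenthesis): /g/ and /k/ form a stop–stop cluster, so [i] is inserted between them. /k/ and /b/ form a stop–stop cluster, so [i] is inserted between them. /widoagkutlokbeeg/ → widoagikutlokibeeg.
Rule 3 (final devoicing): /g/ is a voiced stop in word-final position, so it devoices to [k]. /widoagikutlokibeeg/ → widoagikutlokibeek.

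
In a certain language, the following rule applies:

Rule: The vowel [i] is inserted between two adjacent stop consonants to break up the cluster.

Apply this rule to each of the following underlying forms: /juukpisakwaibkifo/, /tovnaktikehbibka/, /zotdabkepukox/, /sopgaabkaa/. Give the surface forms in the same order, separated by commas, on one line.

/juukpisakwaibkifo/: /k/ and /p/ form a stop–stop cluster, so [i] is inserted between them. /b/ and /k/ form a stop–stop cluster, so [i] is inserted between them. → [juukipisakwaibikifo].
/tovnaktikehbibka/: /k/ and /t/ form a stop–stop cluster, so [i] is inserted between them. /b/ and /k/ form a stop–stop cluster, so [i] is inserted between them. → [tovnakitikehbibika].
/zotdabkepukox/: /t/ and /d/ form a stop–stop cluster, so [i] is inserted between them. /b/ and /k/ form a stop–stop cluster, so [i] is inserted between them. → [zotidabikepukox].
/sopgaabkaa/: /p/ and /g/ form a stop–stop cluster, so [i] is inserted between them. /b/ and /k/ form a stop–stop cluster, so [i] is inserted between them. → [sopigaabikaa].

juukipisakwaibikifo, tovnakitikehbibika, zotidabikepukox, sopigaabikaa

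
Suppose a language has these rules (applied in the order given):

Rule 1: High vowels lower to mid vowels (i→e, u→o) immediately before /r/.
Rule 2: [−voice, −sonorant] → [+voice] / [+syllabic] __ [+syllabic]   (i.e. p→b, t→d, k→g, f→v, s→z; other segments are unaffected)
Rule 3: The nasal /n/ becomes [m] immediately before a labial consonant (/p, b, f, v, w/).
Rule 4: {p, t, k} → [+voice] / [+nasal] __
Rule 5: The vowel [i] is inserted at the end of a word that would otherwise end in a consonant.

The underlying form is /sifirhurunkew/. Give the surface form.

Rule 1 (pre-rhotic lowering): /i/ is a high vowel immediately before /r/, so it lowers to [e]. /u/ is a high vowel immediately before /r/, so it lowers to [o]. /sifirhurunkew/ → siferhorunkew.
Rule 2 (intervocalic voicing): /f/ is a voiceless obstruent between vowels /i/ and /e/, so it voices to [v]. /siferhorunkew/ → siverhorunkew.
Rule 3 (nasal place assimilation): no segment meets the environment; /siverhorunkew/ is unchanged.
Rule 4 (post-nasal voicing): /k/ is a voiceless stop immediately after the nasal /n/, so it voices to [g]. /siverhorunkew/ → siverhorungew.
Rule 5 (final i-epenthesis): the form ends in the consonant /w/, so [i] is inserted word-finally. /siverhorungew/ → siverhorungewi.

siverhorungewi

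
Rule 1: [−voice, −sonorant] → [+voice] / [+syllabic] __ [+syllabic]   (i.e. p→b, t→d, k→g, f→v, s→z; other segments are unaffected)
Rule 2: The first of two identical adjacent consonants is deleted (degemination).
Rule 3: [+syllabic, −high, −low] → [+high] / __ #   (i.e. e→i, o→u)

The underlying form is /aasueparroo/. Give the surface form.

Rule 1 (intervocalic voicing): /s/ is a voiceless obstruent between vowels /a/ and /u/, so it voices to [z]. /p/ is a voiceless obstruent between vowels /e/ and /a/, so it voices to [b]. /aasueparroo/ → aazuebarroo.
Rule 2 (degemination): /rr/ is a geminate; the first /r/ deletes. /aazuebarroo/ → aazuebaroo.
Rule 3 (final vowel raising): /o/ is a mid vowel in word-final position, so it raises to [u]. /aazuebaroo/ → aazuebarou.

aazuebarou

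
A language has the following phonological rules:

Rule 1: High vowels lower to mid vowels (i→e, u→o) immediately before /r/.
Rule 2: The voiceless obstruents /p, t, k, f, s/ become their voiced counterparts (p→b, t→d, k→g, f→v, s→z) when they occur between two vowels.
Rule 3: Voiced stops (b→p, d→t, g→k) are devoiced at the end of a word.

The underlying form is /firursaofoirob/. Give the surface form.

ferorsaovoerop

Rule 1 (pre-rhotic lowering): /i/ is a high vowel immediately before /r/, so it lowers to [e]. /u/ is a high vowel immediately before /r/, so it lowers to [o]. /i/ is a high vowel immediately before /r/, so it lowers to [e]. /firursaofoirob/ → ferorsaofoerob.
Rule 2 (intervocalic voicing): /f/ is a voiceless obstruent between vowels /o/ and /o/, so it voices to [v]. /ferorsaofoerob/ → ferorsaovoerob.
Rule 3 (final devoicing): /b/ is a voiced stop in word-final position, so it devoices to [p]. /ferorsaovoerob/ → ferorsaovoerop.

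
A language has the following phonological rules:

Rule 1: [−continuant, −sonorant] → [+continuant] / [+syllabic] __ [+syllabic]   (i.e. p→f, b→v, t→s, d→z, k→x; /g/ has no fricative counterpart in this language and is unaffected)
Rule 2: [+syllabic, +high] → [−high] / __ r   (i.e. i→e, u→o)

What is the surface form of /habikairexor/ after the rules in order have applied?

Rule 1 (intervocalic spirantization): /b/ is a stop between vowels /a/ and /i/, so it spirantizes to the fricative [v]. /k/ is a stop between vowels /i/ and /a/, so it spirantizes to the fricative [x]. /habikairexor/ → havixairexor.
Rule 2 (pre-rhotic lowering): /i/ is a high vowel immediately before /r/, so it lowers to [e]. /havixairexor/ → havixaerexor.

havixaerexor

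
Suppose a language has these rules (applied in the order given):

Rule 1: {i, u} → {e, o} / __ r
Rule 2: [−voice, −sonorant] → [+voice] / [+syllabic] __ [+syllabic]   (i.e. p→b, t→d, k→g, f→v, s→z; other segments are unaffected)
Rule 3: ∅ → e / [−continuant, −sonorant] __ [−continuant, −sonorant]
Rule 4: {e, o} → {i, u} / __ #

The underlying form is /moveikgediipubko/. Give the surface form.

moveikegediibubeku

Rule 1 (pre-rhotic lowering): no segment meets the environment; /moveikgediipubko/ is unchanged.
Rule 2 (intervocalic voicing): /p/ is a voiceless obstruent between vowels /i/ and /u/, so it voices to [b]. /moveikgediipubko/ → moveikgediibubko.
Rule 3 (stop-cluster e-epenthesis): /k/ and /g/ form a stop–stop cluster, so [e] is inserted between them. /b/ and /k/ form a stop–stop cluster, so [e] is inserted between them. /moveikgediibubko/ → moveikegediibubeko.
Rule 4 (final vowel raising): /o/ is a mid vowel in word-final position, so it raises to [u]. /moveikegediibubeko/ → moveikegediibubeku.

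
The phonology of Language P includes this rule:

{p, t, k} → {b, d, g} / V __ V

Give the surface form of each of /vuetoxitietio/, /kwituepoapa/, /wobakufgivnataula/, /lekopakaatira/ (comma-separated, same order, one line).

/vuetoxitietio/: /t/ is a voiceless stop between vowels /e/ and /o/, so it voices to [d]. /t/ is a voiceless stop between vowels /i/ and /i/, so it voices to [d]. /t/ is a voiceless stop between vowels /e/ and /i/, so it voices to [d]. → [vuedoxidiedio].
/kwituepoapa/: /t/ is a voiceless stop between vowels /i/ and /u/, so it voices to [d]. /p/ is a voiceless stop between vowels /e/ and /o/, so it voices to [b]. /p/ is a voiceless stop between vowels /a/ and /a/, so it voices to [b]. → [kwidueboaba].
/wobakufgivnataula/: /k/ is a voiceless stop between vowels /a/ and /u/, so it voices to [g]. /t/ is a voiceless stop between vowels /a/ and /a/, so it voices to [d]. → [wobagufgivnadaula].
/lekopakaatira/: /k/ is a voiceless stop between vowels /e/ and /o/, so it voices to [g]. /p/ is a voiceless stop between vowels /o/ and /a/, so it voices to [b]. /k/ is a voiceless stop between vowels /a/ and /a/, so it voices to [g]. /t/ is a voiceless stop between vowels /a/ and /i/, so it voices to [d]. → [legobagaadira].

vuedoxidiedio, kwidueboaba, wobagufgivnadaula, legobagaadira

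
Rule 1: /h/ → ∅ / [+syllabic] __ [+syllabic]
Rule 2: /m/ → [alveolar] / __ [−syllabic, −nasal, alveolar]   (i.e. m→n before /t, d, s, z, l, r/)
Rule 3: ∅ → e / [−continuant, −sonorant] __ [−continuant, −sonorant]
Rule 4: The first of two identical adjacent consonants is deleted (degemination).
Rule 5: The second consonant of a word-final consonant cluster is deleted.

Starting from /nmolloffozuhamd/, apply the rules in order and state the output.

Rule 1 (intervocalic h-deletion): /h/ occurs between vowels /u/ and /a/, so it deletes. /nmolloffozuhamd/ → nmolloffozuamd.
Rule 2 (nasal place assimilation): /m/ precedes the alveolar consonant /d/, so it assimilates in place to [n]. /nmolloffozuamd/ → nmolloffozuand.
Rule 3 (stop-cluster e-epenthesis): no segment meets the environment; /nmolloffozuand/ is unchanged.
Rule 4 (degemination): /ll/ is a geminate; the first /l/ deletes. /ff/ is a geminate; the first /f/ deletes. /nmolloffozuand/ → nmolofozuand.
Rule 5 (final cluster simplification): /d/ is the second consonant of a word-final cluster /nd/, so it deletes. /nmolofozuand/ → nmolofozuan.

nmolofozuan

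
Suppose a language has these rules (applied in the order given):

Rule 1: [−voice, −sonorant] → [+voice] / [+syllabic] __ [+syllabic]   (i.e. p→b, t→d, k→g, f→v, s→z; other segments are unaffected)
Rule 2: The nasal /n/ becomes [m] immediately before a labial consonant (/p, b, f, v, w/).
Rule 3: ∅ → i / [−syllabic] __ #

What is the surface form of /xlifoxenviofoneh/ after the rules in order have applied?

Rule 1 (intervocalic voicing): /f/ is a voiceless obstruent between vowels /i/ and /o/, so it voices to [v]. /f/ is a voiceless obstruent between vowels /o/ and /o/, so it voices to [v]. /xlifoxenviofoneh/ → xlivoxenviovoneh.
Rule 2 (nasal place assimilation): /n/ precedes the labial consonant /v/, so it assimilates in place to [m]. /xlivoxenviovoneh/ → xlivoxemviovoneh.
Rule 3 (final i-epenthesis): the form ends in the consonant /h/, so [i] is inserted word-finally. /xlivoxemviovoneh/ → xlivoxemviovonehi.

xlivoxemviovonehi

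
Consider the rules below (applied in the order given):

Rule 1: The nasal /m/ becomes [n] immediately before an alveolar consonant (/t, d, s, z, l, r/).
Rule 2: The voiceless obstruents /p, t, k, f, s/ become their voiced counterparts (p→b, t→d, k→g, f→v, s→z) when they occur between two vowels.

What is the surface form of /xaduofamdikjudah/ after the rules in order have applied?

xaduovandikjudah

Rule 1 (nasal place assimilation): /m/ precedes the alveolar consonant /d/, so it assimilates in place to [n]. /xaduofamdikjudah/ → xaduofandikjudah.
Rule 2 (intervocalic voicing): /f/ is a voiceless obstruent between vowels /o/ and /a/, so it voices to [v]. /xaduofandikjudah/ → xaduovandikjudah.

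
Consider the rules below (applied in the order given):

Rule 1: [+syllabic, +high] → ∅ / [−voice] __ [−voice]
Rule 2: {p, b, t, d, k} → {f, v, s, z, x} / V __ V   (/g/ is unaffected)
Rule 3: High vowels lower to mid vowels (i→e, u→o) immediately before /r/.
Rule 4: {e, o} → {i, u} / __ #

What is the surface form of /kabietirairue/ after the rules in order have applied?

kavieseraerui

Rule 1 (high vowel syncope): no segment meets the environment; /kabietirairue/ is unchanged.
Rule 2 (intervocalic spirantization): /b/ is a stop between vowels /a/ and /i/, so it spirantizes to the fricative [v]. /t/ is a stop between vowels /e/ and /i/, so it spirantizes to the fricative [s]. /kabietirairue/ → kaviesirairue.
Rule 3 (pre-rhotic lowering): /i/ is a high vowel immediately before /r/, so it lowers to [e]. /i/ is a high vowel immediately before /r/, so it lowers to [e]. /kaviesirairue/ → kavieseraerue.
Rule 4 (final vowel raising): /e/ is a mid vowel in word-final position, so it raises to [i]. /kavieseraerue/ → kavieseraerui.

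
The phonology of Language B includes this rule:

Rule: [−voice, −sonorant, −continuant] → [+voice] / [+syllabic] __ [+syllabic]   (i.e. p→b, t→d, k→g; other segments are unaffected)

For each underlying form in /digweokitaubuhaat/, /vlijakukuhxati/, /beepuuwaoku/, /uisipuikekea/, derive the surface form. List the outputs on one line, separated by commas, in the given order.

/digweokitaubuhaat/: /k/ is a voiceless stop between vowels /o/ and /i/, so it voices to [g]. /t/ is a voiceless stop between vowels /i/ and /a/, so it voices to [d]. → [digweogidaubuhaat].
/vlijakukuhxati/: /k/ is a voiceless stop between vowels /a/ and /u/, so it voices to [g]. /k/ is a voiceless stop between vowels /u/ and /u/, so it voices to [g]. /t/ is a voiceless stop between vowels /a/ and /i/, so it voices to [d]. → [vlijaguguhxadi].
/beepuuwaoku/: /p/ is a voiceless stop between vowels /e/ and /u/, so it voices to [b]. /k/ is a voiceless stop between vowels /o/ and /u/, so it voices to [g]. → [beebuuwaogu].
/uisipuikekea/: /p/ is a voiceless stop between vowels /i/ and /u/, so it voices to [b]. /k/ is a voiceless stop between vowels /i/ and /e/, so it voices to [g]. /k/ is a voiceless stop between vowels /e/ and /e/, so it voices to [g]. → [uisibuigegea].

digweogidaubuhaat, vlijaguguhxadi, beebuuwaogu, uisibuigegea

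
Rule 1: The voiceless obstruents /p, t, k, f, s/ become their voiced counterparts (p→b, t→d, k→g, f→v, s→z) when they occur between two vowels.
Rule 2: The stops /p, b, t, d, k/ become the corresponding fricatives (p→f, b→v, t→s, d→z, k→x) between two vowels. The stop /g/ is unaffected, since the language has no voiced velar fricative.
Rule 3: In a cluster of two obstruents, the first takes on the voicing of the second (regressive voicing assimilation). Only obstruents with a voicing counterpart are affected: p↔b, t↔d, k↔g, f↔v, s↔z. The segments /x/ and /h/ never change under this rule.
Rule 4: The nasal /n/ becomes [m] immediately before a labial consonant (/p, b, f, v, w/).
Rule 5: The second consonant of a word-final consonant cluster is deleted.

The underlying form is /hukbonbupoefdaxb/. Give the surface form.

Rule 1 (intervocalic voicing): /p/ is a voiceless obstruent between vowels /u/ and /o/, so it voices to [b]. /hukbonbupoefdaxb/ → hukbonbuboefdaxb.
Rule 2 (intervocalic spirantization): /b/ is a stop between vowels /u/ and /o/, so it spirantizes to the fricative [v]. /hukbonbuboefdaxb/ → hukbonbuvoefdaxb.
Rule 3 (regressive voicing assimilation): /k/ precedes the voiced obstruent /b/, so it voices to [g] by assimilation. /f/ precedes the voiced obstruent /d/, so it voices to [v] by assimilation. /hukbonbuvoefdaxb/ → hugbonbuvoevdaxb.
Rule 4 (nasal place assimilation): /n/ precedes the labial consonant /b/, so it assimilates in place to [m]. /hugbonbuvoevdaxb/ → hugbombuvoevdaxb.
Rule 5 (final cluster simplification): /b/ is the second consonant of a word-final cluster /xb/, so it deletes. /hugbombuvoevdaxb/ → hugbombuvoevdax.

hugbombuvoevdax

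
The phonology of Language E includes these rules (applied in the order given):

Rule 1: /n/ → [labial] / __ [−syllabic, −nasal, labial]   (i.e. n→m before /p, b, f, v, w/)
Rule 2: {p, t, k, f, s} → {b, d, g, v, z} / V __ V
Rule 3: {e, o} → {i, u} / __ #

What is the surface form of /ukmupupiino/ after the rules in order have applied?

ukmububiinu

Rule 1 (nasal place assimilation): no segment meets the environment; /ukmupupiino/ is unchanged.
Rule 2 (intervocalic voicing): /p/ is a voiceless obstruent between vowels /u/ and /u/, so it voices to [b]. /p/ is a voiceless obstruent between vowels /u/ and /i/, so it voices to [b]. /ukmupupiino/ → ukmububiino.
Rule 3 (final vowel raising): /o/ is a mid vowel in word-final position, so it raises to [u]. /ukmububiino/ → ukmububiinu.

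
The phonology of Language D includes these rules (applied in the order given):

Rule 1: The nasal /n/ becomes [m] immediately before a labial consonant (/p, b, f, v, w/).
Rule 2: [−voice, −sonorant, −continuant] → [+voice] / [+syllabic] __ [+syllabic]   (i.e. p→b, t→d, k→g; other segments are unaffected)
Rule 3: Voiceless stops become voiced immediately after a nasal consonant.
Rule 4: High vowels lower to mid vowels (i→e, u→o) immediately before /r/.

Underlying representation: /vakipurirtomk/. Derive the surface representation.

vagiborertomg

Rule 1 (nasal place assimilation): no segment meets the environment; /vakipurirtomk/ is unchanged.
Rule 2 (intervocalic voicing): /k/ is a voiceless stop between vowels /a/ and /i/, so it voices to [g]. /p/ is a voiceless stop between vowels /i/ and /u/, so it voices to [b]. /vakipurirtomk/ → vagiburirtomk.
Rule 3 (post-nasal voicing): /k/ is a voiceless stop immediately after the nasal /m/, so it voices to [g]. /vagiburirtomk/ → vagiburirtomg.
Rule 4 (pre-rhotic lowering): /u/ is a high vowel immediately before /r/, so it lowers to [o]. /i/ is a high vowel immediately before /r/, so it lowers to [e]. /vagiburirtomg/ → vagiborertomg.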